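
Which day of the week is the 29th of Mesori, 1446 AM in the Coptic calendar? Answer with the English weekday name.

Saturday

This is JDN 2353174 (2 September 1730 Gregorian).
Since JDN mod 7 = 5 (0 = Monday), the day is Saturday.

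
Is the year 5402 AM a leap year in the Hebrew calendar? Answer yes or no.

Hebrew year 5402 is year 6 of its 19-year Metonic cycle; leap years are at positions 3, 6, 8, 11, 14, 17, 19, so it is a leap year (13 months).

yes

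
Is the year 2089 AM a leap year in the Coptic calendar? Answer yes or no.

no

2089 mod 4 = 1; in the Coptic calendar a year is leap when year mod 4 = 3, so it is a common year.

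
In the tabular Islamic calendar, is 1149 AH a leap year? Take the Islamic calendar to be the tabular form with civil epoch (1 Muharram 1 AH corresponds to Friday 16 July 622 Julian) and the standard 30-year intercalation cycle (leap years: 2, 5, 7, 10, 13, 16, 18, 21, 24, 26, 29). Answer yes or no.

Year 1149 AH is year 9 of its 30-year cycle; leap positions are 2, 5, 7, 10, 13, 16, 18, 21, 24, 26, 29, so it is a common year (354 days).

no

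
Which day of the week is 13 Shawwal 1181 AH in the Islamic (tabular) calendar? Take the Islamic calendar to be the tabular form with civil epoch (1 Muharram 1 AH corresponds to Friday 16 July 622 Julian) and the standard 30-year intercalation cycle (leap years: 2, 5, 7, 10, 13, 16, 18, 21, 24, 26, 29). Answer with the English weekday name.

This is JDN 2366871 (3 March 1768 Gregorian).
2366871 ≡ 3 (mod 7); counting from Monday = 0 gives Thursday.

Thursday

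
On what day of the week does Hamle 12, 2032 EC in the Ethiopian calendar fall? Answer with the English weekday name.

Thursday

Equivalently 19 July 2040 Gregorian, JDN 2466355.
JDN 2466355 mod 7 = 3, and JDN 0 was a Monday, so this is a Thursday.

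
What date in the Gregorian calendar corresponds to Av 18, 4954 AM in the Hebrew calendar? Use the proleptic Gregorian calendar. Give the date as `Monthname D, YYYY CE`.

August 13, 1194 CE

Both dates share Julian Day Number 2157384; in the Gregorian calendar that is 13 August 1194 CE.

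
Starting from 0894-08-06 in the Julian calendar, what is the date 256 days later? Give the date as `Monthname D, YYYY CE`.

April 19, 895 CE

JDN of 0894-08-06 = 2047809.
2047809 + 256 = 2048065.
JDN 2048065 in the Julian calendar is April 19, 895 CE.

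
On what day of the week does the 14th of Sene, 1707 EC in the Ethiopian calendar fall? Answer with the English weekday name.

In the Gregorian calendar this is 19 June 1715 (JDN 2347620).
2347620 ≡ 2 (mod 7); counting from Monday = 0 gives Wednesday.

Wednesday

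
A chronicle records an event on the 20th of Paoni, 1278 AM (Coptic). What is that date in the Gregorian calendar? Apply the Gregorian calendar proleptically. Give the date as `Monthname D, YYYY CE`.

June 24, 1562 CE

Julian Day Number of the source date = 2291743.
Converting JDN 2291743 to the Gregorian calendar gives 24 June 1562 CE.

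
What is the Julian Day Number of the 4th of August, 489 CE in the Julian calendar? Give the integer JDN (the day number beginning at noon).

In the proleptic Gregorian calendar the same day is 5 August 489.
JDN 2400001 is 17 November 1858 CE (Gregorian), MJD 0; the target day is −500120 days from there, so JDN = 1899881.

1899881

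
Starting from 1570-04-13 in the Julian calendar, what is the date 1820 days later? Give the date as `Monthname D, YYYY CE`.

April 7, 1575 CE

The starting date is JDN 2294603; 2294603 + 1820 = 2296423.
JDN 2296423 corresponds to April 7, 1575 CE.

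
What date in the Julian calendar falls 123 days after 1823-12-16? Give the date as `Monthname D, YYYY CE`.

April 17, 1824 CE

Counting 123 days forward from JDN 2387258 reaches JDN 2387381, which is April 17, 1824 CE.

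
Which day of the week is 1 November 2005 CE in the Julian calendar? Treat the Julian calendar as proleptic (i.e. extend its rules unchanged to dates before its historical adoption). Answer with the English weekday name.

Equivalently 14 November 2005 Gregorian, JDN 2453689.
2453689 ≡ 0 (mod 7); counting from Monday = 0 gives Monday.

Monday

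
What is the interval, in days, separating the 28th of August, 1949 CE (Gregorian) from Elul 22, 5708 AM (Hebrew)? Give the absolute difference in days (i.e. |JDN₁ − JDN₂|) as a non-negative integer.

JDN of the first date = 2433157.
JDN of the second date = 2432821.
|2432821 − 2433157| = 336.

336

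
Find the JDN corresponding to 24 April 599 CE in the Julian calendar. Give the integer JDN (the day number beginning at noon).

1939956

In the proleptic Gregorian calendar the same day is 26 April 599.
JDN 2299161 is 15 October 1582 CE (Gregorian); the target day is −359205 days from there, so JDN = 1939956.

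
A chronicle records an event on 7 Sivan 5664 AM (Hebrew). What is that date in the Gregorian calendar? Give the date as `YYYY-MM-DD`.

Both dates share Julian Day Number 2416622; in the Gregorian calendar that is 21 May 1904 CE.

1904-05-21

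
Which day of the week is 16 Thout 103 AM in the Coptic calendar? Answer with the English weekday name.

Sunday

This is JDN 1862300 (14 September 386 Gregorian).
1862300 ≡ 6 (mod 7); counting from Monday = 0 gives Sunday.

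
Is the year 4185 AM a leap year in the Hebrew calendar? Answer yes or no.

no

Hebrew year 4185 is year 5 of its 19-year Metonic cycle; leap years are at positions 3, 6, 8, 11, 14, 17, 19, so it is a common year (12 months).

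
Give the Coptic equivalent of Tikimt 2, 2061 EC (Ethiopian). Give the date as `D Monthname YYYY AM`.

The source date corresponds to 12 October 2068 in the Gregorian calendar (JDN 2476667).
That day falls on 2 Paopi 1785 AM in the Coptic calendar.

2 Paopi 1785 AM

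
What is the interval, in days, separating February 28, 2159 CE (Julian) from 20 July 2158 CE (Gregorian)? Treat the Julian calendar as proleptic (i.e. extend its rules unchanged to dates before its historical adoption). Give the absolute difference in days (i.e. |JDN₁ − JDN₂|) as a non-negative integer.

JDN of the first date = 2509691.
JDN of the second date = 2509454.
|2509454 − 2509691| = 237.

237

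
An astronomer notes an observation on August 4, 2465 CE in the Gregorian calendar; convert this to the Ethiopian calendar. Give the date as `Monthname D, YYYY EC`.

Julian Day Number of the source date = 2621599.
Converting JDN 2621599 to the Ethiopian calendar gives 25 Hamle 2457 EC.

Hamle 25, 2457 EC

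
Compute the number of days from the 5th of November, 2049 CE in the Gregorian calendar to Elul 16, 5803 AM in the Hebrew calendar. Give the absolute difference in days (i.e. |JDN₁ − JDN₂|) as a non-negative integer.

2237

First date → JDN 2469751; second date → JDN 2467514.
The interval is |2469751 − 2467514| = 2237 days.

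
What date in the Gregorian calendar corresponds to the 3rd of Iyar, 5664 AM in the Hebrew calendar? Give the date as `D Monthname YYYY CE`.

18 April 1904 CE

Both dates share Julian Day Number 2416589; in the Gregorian calendar that is 18 April 1904 CE.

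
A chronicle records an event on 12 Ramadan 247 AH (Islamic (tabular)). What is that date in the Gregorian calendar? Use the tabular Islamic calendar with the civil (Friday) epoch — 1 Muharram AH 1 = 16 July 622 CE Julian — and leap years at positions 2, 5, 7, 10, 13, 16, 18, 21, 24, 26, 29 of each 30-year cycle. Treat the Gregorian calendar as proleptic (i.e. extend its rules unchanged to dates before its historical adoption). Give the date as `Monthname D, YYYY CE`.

November 23, 861 CE

Julian Day Number of the source date = 2035861.
Converting JDN 2035861 to the Gregorian calendar gives 23 November 861 CE.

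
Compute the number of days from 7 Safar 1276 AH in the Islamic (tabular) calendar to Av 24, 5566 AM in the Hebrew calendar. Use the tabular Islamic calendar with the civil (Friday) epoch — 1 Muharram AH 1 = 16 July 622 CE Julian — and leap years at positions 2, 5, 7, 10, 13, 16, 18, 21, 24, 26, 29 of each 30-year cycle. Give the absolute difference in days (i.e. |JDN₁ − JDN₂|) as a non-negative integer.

19386

JDN of the first date = 2400293.
JDN of the second date = 2380907.
|2380907 − 2400293| = 19386.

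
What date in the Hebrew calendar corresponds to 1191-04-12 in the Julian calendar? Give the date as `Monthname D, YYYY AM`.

Both dates share Julian Day Number 2156172; in the Hebrew calendar that is 16 Nisan 4951 AM.

Nisan 16, 4951 AM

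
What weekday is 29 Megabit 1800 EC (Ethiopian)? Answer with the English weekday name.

Wednesday

In the Gregorian calendar this is 6 April 1808 (JDN 2381514).
Since JDN mod 7 = 2 (0 = Monday), the day is Wednesday.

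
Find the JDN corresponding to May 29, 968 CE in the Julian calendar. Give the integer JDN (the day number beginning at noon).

2074769

Equivalently 3 June 968 (proleptic Gregorian).
JDN 2400001 is 17 November 1858 CE (Gregorian), MJD 0; the target day is −325232 days from there, so JDN = 2074769.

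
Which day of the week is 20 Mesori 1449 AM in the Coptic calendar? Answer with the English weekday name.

Monday

Equivalently 24 August 1733 Gregorian, JDN 2354261.
JDN 2354261 mod 7 = 0, and JDN 0 was a Monday, so this is a Monday.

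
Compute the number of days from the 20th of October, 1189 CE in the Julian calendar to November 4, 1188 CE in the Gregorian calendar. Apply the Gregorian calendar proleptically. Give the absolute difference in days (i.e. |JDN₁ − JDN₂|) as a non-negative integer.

JDN of the first date = 2155633.
JDN of the second date = 2155276.
|2155276 − 2155633| = 357.

357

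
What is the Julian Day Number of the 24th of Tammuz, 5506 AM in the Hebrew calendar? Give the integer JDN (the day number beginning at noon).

Equivalently 12 July 1746 (Gregorian).
JDN 2400001 is 17 November 1858 CE (Gregorian), MJD 0; the target day is −41035 days from there, so JDN = 2358966.

2358966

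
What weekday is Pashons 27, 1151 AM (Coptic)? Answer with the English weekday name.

Equivalently 31 May 1435 Gregorian, JDN 2245333.
2245333 ≡ 6 (mod 7); counting from Monday = 0 gives Sunday.

Sunday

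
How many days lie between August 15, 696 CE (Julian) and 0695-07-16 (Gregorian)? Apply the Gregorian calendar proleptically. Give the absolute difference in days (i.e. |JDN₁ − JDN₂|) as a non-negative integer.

JDN of the first date = 1975499.
JDN of the second date = 1975100.
|1975100 − 1975499| = 399.

399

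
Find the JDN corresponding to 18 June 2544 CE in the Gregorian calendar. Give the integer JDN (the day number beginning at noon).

2650406

JDN 2299161 is 15 October 1582 CE (Gregorian); the target day is +351245 days from there, so JDN = 2650406.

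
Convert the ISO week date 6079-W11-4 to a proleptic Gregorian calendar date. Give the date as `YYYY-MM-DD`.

ISO week 1 of 6079 is the week containing the first Thursday of 6079.
Week 11, day 4 (Thursday) lands on 6079-03-16.

6079-03-16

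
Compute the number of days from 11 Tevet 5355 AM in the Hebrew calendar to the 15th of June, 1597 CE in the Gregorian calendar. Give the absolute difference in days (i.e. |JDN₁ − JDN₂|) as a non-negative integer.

First date → JDN 2303613; second date → JDN 2304518.
The interval is |2303613 − 2304518| = 905 days.

905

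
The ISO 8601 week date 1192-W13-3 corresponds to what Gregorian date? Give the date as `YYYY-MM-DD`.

ISO week 1 of 1192 is the week containing the first Thursday of 1192.
Week 13, day 3 (Wednesday) lands on 1192-03-25.

1192-03-25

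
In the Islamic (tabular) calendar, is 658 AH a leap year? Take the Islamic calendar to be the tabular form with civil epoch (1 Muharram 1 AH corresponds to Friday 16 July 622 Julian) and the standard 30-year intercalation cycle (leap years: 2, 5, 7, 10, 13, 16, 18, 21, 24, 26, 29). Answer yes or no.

Year 658 AH is year 28 of its 30-year cycle; leap positions are 2, 5, 7, 10, 13, 16, 18, 21, 24, 26, 29, so it is a common year (354 days).

no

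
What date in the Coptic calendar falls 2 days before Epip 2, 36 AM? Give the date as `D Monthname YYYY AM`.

Counting 2 days back from JDN 1838115 reaches JDN 1838113, which is 30 Paoni 36 AM.

30 Paoni 36 AM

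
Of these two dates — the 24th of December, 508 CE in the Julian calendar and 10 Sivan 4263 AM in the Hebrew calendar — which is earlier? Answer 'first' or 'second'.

second

First date → JDN 1906963; second date → JDN 1904920.
JDN 1904920 < JDN 1906963, so the second date is earlier.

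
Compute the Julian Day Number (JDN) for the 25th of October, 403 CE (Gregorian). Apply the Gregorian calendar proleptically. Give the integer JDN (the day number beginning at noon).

JDN 2299161 is 15 October 1582 CE (Gregorian); the target day is −430611 days from there, so JDN = 1868550.

1868550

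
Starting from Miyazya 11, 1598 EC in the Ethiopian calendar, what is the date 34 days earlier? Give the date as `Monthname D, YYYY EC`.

Megabit 7, 1598 EC

Counting 34 days back from JDN 2307745 reaches JDN 2307711, which is Megabit 7, 1598 EC.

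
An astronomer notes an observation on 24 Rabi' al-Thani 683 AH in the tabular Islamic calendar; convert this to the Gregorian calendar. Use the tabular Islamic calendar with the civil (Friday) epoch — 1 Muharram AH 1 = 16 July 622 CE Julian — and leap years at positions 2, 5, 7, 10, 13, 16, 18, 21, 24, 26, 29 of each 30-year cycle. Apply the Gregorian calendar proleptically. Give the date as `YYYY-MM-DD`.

1284-07-17

Julian Day Number of the source date = 2190230.
Converting JDN 2190230 to the Gregorian calendar gives 17 July 1284 CE.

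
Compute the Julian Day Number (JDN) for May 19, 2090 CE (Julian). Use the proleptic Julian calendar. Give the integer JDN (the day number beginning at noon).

2484569

Equivalently 1 June 2090 (Gregorian).
JDN 2400001 is 17 November 1858 CE (Gregorian), MJD 0; the target day is +84568 days from there, so JDN = 2484569.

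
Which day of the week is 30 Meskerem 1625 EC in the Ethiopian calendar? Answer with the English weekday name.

Thursday

This is JDN 2317416 (7 October 1632 Gregorian).
JDN 2317416 mod 7 = 3, and JDN 0 was a Monday, so this is a Thursday.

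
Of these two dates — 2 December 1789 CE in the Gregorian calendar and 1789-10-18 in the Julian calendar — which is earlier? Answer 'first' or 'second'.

Converting both to JDN: 2374815 vs 2374781; the smaller is the second.

second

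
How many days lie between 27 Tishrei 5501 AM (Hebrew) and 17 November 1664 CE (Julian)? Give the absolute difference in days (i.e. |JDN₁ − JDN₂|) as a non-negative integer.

27718

JDN of the first date = 2356873.
JDN of the second date = 2329155.
|2329155 − 2356873| = 27718.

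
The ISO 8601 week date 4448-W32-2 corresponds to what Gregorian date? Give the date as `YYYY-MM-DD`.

ISO week 1 of 4448 is the week containing the first Thursday of 4448.
Week 32, day 2 (Tuesday) lands on 4448-08-04.

4448-08-04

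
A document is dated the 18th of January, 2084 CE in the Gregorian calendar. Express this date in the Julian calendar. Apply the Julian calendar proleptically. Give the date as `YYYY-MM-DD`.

2084-01-05

The Julian–Gregorian offset here is 13 days (Julian trailing).
18 January 2084 Gregorian − 13 days → 5 January 2084 Julian.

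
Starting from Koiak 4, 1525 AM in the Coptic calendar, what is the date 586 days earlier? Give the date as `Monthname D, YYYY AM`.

JDN of Koiak 4, 1525 AM = 2381764.
2381764 − 586 = 2381178.
JDN 2381178 in the Coptic calendar is Parmouti 29, 1523 AM.

Parmouti 29, 1523 AM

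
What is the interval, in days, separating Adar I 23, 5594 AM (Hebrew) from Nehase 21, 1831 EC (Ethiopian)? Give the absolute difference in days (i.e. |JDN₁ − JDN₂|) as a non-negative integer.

JDN of the first date = 2390977.
JDN of the second date = 2392978.
|2392978 − 2390977| = 2001.

2001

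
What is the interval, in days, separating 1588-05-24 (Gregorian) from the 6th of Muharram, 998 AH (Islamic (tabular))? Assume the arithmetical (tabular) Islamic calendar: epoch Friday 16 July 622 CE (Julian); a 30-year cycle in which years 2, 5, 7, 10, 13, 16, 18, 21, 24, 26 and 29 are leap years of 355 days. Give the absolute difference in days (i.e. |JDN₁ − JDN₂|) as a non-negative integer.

540

First date → JDN 2301209; second date → JDN 2301749.
The interval is |2301209 − 2301749| = 540 days.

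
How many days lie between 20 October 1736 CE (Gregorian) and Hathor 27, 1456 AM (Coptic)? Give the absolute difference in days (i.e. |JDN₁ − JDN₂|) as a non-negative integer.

1141

JDN of the first date = 2355414.
JDN of the second date = 2356555.
|2356555 − 2355414| = 1141.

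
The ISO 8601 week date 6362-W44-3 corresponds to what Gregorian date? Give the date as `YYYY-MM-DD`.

ISO week 1 of 6362 is the week containing the first Thursday of 6362.
Week 44, day 3 (Wednesday) lands on 6362-10-31.

6362-10-31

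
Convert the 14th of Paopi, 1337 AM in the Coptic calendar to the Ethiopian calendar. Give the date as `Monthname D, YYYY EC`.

The source date corresponds to 21 October 1620 in the Gregorian calendar (JDN 2313047).
That day falls on 14 Tikimt 1613 EC in the Ethiopian calendar.

Tikimt 14, 1613 EC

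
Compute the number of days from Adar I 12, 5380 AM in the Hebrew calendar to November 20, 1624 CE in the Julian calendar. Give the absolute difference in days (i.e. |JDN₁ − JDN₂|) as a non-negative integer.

1749

JDN of the first date = 2312799.
JDN of the second date = 2314548.
|2314548 − 2312799| = 1749.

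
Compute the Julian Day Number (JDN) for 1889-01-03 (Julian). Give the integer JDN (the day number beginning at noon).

2411018

In the Gregorian calendar the same day is 15 January 1889.
JDN 2451545 is 1 January 2000 CE (Gregorian); the target day is −40527 days from there, so JDN = 2411018.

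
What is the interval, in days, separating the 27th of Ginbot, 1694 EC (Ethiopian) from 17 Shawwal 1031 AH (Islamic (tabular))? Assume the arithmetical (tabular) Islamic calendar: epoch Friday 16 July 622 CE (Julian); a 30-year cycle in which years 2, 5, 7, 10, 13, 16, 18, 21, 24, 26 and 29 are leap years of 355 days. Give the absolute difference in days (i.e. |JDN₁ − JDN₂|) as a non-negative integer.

First date → JDN 2342855; second date → JDN 2313720.
The interval is |2342855 − 2313720| = 29135 days.

29135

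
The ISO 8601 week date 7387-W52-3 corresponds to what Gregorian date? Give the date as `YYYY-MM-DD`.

ISO week 1 of 7387 is the week containing the first Thursday of 7387.
Week 52, day 3 (Wednesday) lands on 7387-12-26.

7387-12-26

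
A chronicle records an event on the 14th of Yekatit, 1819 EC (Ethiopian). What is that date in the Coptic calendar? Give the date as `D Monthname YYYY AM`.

Julian Day Number of the source date = 2388408.
Converting JDN 2388408 to the Coptic calendar gives 14 Meshir 1543 AM.

14 Meshir 1543 AM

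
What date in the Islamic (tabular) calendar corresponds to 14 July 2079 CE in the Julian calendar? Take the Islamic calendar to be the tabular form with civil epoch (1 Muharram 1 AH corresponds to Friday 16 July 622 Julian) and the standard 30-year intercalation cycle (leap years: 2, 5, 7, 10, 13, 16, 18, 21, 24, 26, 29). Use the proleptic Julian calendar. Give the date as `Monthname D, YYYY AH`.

Both dates share Julian Day Number 2480607; in the tabular Islamic calendar that is 28 Ramadan 1502 AH.

Ramadan 28, 1502 AH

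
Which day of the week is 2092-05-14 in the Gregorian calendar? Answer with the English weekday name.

Wednesday

JDN 2485282 mod 7 = 2, and JDN 0 was a Monday, so this is a Wednesday.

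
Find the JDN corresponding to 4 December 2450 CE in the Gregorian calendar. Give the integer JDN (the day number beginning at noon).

2616242

JDN 2299161 is 15 October 1582 CE (Gregorian); the target day is +317081 days from there, so JDN = 2616242.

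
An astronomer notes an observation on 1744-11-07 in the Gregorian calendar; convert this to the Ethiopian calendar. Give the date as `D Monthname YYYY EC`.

Both dates share Julian Day Number 2358354; in the Ethiopian calendar that is 30 Tikimt 1737 EC.

30 Tikimt 1737 EC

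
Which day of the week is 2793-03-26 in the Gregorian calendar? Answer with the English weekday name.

Friday

Since JDN mod 7 = 4 (0 = Monday), the day is Friday.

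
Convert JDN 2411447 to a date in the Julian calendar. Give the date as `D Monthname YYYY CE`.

8 March 1890 CE

The Gregorian equivalent of JDN 2411447 is 20 March 1890.
In the Julian calendar that day is 8 March 1890 CE.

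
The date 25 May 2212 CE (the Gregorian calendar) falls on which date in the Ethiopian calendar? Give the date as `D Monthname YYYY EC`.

15 Ginbot 2204 EC

Julian Day Number of the source date = 2529121.
Converting JDN 2529121 to the Ethiopian calendar gives 15 Ginbot 2204 EC.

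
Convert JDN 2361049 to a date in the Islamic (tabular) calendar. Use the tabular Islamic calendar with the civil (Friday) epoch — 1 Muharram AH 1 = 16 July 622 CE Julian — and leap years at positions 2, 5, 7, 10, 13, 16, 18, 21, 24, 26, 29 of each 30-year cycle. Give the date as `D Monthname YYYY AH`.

9 Jumada al-Awwal 1165 AH

The Gregorian equivalent of JDN 2361049 is 25 March 1752.
In the tabular Islamic calendar that day is 9 Jumada al-Awwal 1165 AH.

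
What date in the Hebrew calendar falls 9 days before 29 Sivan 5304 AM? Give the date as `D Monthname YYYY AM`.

20 Sivan 5304 AM

The starting date is JDN 2285175; 2285175 − 9 = 2285166.
JDN 2285166 corresponds to 20 Sivan 5304 AM.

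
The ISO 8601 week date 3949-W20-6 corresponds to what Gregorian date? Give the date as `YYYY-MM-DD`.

ISO week 1 of 3949 is the week containing the first Thursday of 3949.
Week 20, day 6 (Saturday) lands on 3949-05-21.

3949-05-21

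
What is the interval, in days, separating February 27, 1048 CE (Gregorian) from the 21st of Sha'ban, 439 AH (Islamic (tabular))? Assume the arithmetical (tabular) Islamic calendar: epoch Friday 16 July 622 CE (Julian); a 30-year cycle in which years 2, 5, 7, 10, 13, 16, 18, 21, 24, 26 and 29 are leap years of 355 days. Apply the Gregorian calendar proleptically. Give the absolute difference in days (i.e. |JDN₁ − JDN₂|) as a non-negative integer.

First date → JDN 2103891; second date → JDN 2103880.
The interval is |2103891 − 2103880| = 11 days.

11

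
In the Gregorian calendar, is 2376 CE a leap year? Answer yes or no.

2376 is divisible by 4 and not by 100, so it is a leap year.

yes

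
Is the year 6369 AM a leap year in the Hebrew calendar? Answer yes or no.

Hebrew year 6369 is year 4 of its 19-year Metonic cycle; leap years are at positions 3, 6, 8, 11, 14, 17, 19, so it is a common year (12 months).

no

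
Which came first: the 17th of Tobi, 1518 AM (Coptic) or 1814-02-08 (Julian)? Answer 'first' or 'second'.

Converting both to JDN: 2379250 vs 2383660; the smaller is the first.

first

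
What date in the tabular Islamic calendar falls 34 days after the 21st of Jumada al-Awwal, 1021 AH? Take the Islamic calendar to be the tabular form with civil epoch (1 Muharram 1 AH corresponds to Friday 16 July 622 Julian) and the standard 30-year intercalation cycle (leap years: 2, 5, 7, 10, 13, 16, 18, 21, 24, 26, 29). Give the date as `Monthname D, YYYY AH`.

Jumada al-Thani 25, 1021 AH

Counting 34 days forward from JDN 2310032 reaches JDN 2310066, which is Jumada al-Thani 25, 1021 AH.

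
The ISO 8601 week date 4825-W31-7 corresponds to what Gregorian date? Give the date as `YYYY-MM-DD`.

4825-08-03

ISO week 1 of 4825 is the week containing the first Thursday of 4825.
Week 31, day 7 (Sunday) lands on 4825-08-03.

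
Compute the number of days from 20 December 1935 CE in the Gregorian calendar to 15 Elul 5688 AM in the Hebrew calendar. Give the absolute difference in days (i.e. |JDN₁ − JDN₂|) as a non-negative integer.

JDN of the first date = 2428157.
JDN of the second date = 2425490.
|2425490 − 2428157| = 2667.

2667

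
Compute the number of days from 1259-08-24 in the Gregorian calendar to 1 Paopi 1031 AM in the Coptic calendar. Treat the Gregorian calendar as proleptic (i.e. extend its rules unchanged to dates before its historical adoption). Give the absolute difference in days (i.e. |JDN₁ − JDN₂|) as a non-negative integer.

First date → JDN 2181136; second date → JDN 2201267.
The interval is |2181136 − 2201267| = 20131 days.

20131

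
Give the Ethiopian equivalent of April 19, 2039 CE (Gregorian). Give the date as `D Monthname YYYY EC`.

Julian Day Number of the source date = 2465898.
Converting JDN 2465898 to the Ethiopian calendar gives 11 Miyazya 2031 EC.

11 Miyazya 2031 EC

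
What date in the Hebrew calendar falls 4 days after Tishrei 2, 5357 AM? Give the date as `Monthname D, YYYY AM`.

Tishrei 6, 5357 AM

JDN of Tishrei 2, 5357 AM = 2304254.
2304254 + 4 = 2304258.
JDN 2304258 in the Hebrew calendar is Tishrei 6, 5357 AM.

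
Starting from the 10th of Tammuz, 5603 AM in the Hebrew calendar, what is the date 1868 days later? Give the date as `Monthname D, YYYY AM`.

Counting 1868 days forward from JDN 2394390 reaches JDN 2396258, which is Av 19, 5608 AM.

Av 19, 5608 AM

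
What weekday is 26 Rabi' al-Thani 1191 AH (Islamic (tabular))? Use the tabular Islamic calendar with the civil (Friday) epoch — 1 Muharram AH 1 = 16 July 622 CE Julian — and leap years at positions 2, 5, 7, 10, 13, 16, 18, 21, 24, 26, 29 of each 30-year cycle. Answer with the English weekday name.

Tuesday

Equivalently 3 June 1777 Gregorian, JDN 2370250.
2370250 ≡ 1 (mod 7); counting from Monday = 0 gives Tuesday.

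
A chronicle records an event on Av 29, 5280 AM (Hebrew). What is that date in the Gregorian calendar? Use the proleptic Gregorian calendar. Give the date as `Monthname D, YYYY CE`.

August 23, 1520 CE

Both dates share Julian Day Number 2276463; in the Gregorian calendar that is 23 August 1520 CE.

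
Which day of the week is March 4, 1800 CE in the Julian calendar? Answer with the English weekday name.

This is JDN 2378571 (16 March 1800 Gregorian).
JDN 2378571 mod 7 = 6, and JDN 0 was a Monday, so this is a Sunday.

Sunday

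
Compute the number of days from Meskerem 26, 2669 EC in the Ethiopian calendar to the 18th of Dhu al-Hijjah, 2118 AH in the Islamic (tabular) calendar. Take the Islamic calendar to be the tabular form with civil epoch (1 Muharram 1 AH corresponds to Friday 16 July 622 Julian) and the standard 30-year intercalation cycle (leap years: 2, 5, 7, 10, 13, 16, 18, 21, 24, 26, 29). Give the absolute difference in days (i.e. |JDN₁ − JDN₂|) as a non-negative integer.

243

JDN of the first date = 2698733.
JDN of the second date = 2698976.
|2698976 − 2698733| = 243.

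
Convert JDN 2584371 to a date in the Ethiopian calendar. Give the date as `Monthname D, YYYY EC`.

JDN 2584371 is 1 September 2363 in the Gregorian calendar.
In the Ethiopian calendar that day is Nehase 23, 2355 EC.

Nehase 23, 2355 EC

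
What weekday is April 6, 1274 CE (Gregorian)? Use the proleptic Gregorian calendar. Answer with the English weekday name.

2186475 ≡ 4 (mod 7); counting from Monday = 0 gives Friday.

Friday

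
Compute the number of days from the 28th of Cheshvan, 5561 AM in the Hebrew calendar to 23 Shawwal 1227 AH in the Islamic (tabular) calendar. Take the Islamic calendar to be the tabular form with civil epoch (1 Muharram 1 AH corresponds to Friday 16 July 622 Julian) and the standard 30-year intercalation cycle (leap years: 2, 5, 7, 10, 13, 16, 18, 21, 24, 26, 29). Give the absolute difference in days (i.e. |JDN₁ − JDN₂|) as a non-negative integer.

4366

First date → JDN 2378816; second date → JDN 2383182.
The interval is |2378816 − 2383182| = 4366 days.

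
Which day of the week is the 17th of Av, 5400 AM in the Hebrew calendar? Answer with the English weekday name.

Sunday

Equivalently 5 August 1640 Gregorian, JDN 2320275.
JDN 2320275 mod 7 = 6, and JDN 0 was a Monday, so this is a Sunday.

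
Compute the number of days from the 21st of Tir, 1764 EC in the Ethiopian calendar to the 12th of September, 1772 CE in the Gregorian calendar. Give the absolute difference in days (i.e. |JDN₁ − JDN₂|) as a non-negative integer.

First date → JDN 2368297; second date → JDN 2368525.
The interval is |2368297 − 2368525| = 228 days.

228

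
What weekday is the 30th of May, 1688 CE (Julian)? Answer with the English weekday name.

Wednesday

Equivalently 9 June 1688 Gregorian, JDN 2337750.
Since JDN mod 7 = 2 (0 = Monday), the day is Wednesday.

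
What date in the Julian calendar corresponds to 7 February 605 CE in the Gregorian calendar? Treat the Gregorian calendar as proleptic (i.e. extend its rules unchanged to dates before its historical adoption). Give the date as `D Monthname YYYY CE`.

4 February 605 CE

For dates in this range the Gregorian date is 3 days ahead of the Julian.
7 February 605 Gregorian − 3 days → 4 February 605 Julian.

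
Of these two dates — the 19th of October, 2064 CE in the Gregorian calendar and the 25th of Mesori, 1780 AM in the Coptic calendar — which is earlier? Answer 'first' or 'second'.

First date → JDN 2475213; second date → JDN 2475164.
JDN 2475164 < JDN 2475213, so the second date is earlier.

second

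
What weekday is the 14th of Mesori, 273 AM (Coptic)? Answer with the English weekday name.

Tuesday

This is JDN 1924721 (9 August 557 Gregorian).
JDN 1924721 mod 7 = 1, and JDN 0 was a Monday, so this is a Tuesday.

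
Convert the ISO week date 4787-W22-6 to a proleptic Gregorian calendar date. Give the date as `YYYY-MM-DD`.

4787-05-30

ISO week 1 of 4787 is the week containing the first Thursday of 4787.
Week 22, day 6 (Saturday) lands on 4787-05-30.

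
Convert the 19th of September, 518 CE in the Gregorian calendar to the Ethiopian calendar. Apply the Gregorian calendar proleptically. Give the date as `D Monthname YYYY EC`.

20 Meskerem 511 EC

Julian Day Number of the source date = 1910517.
Converting JDN 1910517 to the Ethiopian calendar gives 20 Meskerem 511 EC.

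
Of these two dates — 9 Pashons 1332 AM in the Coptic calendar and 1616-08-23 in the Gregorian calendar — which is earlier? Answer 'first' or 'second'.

first

Converting both to JDN: 2311426 vs 2311527; the smaller is the first.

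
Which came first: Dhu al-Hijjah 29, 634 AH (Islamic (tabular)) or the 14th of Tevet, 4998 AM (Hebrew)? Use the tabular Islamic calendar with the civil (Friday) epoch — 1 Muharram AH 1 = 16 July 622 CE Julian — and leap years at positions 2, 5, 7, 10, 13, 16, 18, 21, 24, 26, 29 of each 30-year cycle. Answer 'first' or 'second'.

Converting both to JDN: 2173107 vs 2173239; the smaller is the first.

first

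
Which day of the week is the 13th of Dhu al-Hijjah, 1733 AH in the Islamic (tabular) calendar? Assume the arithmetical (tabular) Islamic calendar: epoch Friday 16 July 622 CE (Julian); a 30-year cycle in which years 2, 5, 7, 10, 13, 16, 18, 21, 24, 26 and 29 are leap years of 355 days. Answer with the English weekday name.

Tuesday

This is JDN 2562540 (24 November 2303 Gregorian).
Since JDN mod 7 = 1 (0 = Monday), the day is Tuesday.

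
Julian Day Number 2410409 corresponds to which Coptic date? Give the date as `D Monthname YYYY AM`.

10 Pashons 1603 AM

JDN 2410409 is 17 May 1887 in the Gregorian calendar.
In the Coptic calendar that day is 10 Pashons 1603 AM.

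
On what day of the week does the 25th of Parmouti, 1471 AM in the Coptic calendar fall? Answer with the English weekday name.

In the Gregorian calendar this is 1 May 1755 (JDN 2362181).
Since JDN mod 7 = 3 (0 = Monday), the day is Thursday.

Thursday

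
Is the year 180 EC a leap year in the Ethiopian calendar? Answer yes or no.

180 mod 4 = 0; in the Ethiopian calendar a year is leap when year mod 4 = 3, so it is a common year.

no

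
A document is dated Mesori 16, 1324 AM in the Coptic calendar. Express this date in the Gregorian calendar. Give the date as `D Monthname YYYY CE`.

Julian Day Number of the source date = 2308601.
Converting JDN 2308601 to the Gregorian calendar gives 19 August 1608 CE.

19 August 1608 CE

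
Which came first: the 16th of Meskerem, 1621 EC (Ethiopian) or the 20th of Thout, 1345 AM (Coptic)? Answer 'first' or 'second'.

first

Converting both to JDN: 2315941 vs 2315945; the smaller is the first.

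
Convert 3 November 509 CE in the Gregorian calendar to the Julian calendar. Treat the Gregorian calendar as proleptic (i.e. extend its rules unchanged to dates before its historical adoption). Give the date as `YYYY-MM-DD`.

At this point the Julian calendar is 2 days behind the Gregorian.
3 November 509 Gregorian − 2 days → 1 November 509 Julian.

0509-11-01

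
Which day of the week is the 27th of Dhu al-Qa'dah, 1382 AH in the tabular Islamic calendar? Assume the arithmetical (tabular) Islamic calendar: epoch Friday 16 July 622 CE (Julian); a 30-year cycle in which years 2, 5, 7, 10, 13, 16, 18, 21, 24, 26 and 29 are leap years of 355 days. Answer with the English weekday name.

In the Gregorian calendar this is 21 April 1963 (JDN 2438141).
JDN 2438141 mod 7 = 6, and JDN 0 was a Monday, so this is a Sunday.

Sunday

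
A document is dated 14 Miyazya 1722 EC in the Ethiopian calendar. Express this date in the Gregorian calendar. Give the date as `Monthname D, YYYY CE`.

April 20, 1730 CE

Both dates share Julian Day Number 2353039; in the Gregorian calendar that is 20 April 1730 CE.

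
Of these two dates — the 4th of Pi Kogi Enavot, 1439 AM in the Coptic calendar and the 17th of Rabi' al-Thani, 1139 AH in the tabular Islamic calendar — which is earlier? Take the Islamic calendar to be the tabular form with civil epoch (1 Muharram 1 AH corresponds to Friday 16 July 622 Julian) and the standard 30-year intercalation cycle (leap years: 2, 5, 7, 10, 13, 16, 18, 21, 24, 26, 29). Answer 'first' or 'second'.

The two dates have Julian Day Numbers 2350622 and 2351814 respectively.
Since 2350622 < 2351814, the first date comes first.

first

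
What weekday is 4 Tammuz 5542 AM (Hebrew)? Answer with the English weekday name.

Sunday

In the Gregorian calendar this is 16 June 1782 (JDN 2372089).
2372089 ≡ 6 (mod 7); counting from Monday = 0 gives Sunday.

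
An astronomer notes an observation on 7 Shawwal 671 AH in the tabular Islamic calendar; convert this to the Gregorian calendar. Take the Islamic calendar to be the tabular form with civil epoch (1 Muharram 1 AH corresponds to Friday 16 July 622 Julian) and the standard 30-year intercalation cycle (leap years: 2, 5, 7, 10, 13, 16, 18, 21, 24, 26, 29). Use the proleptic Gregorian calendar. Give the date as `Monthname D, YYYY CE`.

Julian Day Number of the source date = 2186138.
Converting JDN 2186138 to the Gregorian calendar gives 4 May 1273 CE.

May 4, 1273 CE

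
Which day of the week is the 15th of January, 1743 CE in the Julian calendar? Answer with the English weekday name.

Saturday

Equivalently 26 January 1743 Gregorian, JDN 2357703.
2357703 ≡ 5 (mod 7); counting from Monday = 0 gives Saturday.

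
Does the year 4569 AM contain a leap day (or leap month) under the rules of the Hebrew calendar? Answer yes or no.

no

Hebrew year 4569 is year 9 of its 19-year Metonic cycle; leap years are at positions 3, 6, 8, 11, 14, 17, 19, so it is a common year (12 months).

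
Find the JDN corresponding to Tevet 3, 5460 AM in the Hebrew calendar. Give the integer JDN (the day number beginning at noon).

Equivalently 25 December 1699 (Gregorian).
JDN 2400001 is 17 November 1858 CE (Gregorian), MJD 0; the target day is −58035 days from there, so JDN = 2341966.

2341966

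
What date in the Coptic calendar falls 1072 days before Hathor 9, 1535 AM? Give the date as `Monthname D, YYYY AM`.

Koiak 2, 1532 AM

Counting 1072 days back from JDN 2385391 reaches JDN 2384319, which is Koiak 2, 1532 AM.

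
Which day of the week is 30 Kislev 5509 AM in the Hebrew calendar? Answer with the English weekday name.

Equivalently 21 December 1748 Gregorian, JDN 2359859.
JDN 2359859 mod 7 = 5, and JDN 0 was a Monday, so this is a Saturday.

Saturday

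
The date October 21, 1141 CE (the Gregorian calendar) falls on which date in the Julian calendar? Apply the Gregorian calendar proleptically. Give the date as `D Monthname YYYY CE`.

At this point the Julian calendar is 7 days behind the Gregorian.
21 October 1141 Gregorian − 7 days → 14 October 1141 Julian.

14 October 1141 CE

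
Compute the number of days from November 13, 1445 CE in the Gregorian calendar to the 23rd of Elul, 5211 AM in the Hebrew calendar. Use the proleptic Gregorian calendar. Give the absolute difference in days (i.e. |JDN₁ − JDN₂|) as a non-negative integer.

2116

JDN of the first date = 2249152.
JDN of the second date = 2251268.
|2251268 − 2249152| = 2116.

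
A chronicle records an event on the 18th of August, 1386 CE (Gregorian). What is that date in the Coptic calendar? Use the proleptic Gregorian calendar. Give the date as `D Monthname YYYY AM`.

Julian Day Number of the source date = 2227516.
Converting JDN 2227516 to the Coptic calendar gives 17 Mesori 1102 AM.

17 Mesori 1102 AM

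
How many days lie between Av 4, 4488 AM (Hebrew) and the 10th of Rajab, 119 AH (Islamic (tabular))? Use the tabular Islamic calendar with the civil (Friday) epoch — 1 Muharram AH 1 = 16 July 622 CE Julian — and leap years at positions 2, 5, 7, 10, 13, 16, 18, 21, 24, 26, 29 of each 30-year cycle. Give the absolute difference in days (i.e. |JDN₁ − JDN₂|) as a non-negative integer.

First date → JDN 1987156; second date → JDN 1990441.
The interval is |1987156 − 1990441| = 3285 days.

3285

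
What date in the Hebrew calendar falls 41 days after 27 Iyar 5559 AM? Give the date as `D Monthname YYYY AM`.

Counting 41 days forward from JDN 2378283 reaches JDN 2378324, which is 9 Tammuz 5559 AM.

9 Tammuz 5559 AM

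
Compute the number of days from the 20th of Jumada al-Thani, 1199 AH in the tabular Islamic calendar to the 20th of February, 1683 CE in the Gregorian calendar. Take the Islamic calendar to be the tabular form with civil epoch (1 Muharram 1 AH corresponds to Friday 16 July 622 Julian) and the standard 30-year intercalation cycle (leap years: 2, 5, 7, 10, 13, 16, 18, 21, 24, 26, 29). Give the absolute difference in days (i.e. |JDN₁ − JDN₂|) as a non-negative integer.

37324

First date → JDN 2373138; second date → JDN 2335814.
The interval is |2373138 − 2335814| = 37324 days.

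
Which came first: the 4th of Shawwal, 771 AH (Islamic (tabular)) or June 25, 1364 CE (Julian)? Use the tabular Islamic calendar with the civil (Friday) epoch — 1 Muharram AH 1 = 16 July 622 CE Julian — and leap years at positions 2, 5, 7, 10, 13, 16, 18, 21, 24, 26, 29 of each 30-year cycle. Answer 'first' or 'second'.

First date → JDN 2221571; second date → JDN 2219435.
JDN 2219435 < JDN 2221571, so the second date is earlier.

second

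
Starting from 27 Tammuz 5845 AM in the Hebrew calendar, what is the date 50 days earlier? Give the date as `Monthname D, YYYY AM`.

Counting 50 days back from JDN 2482792 reaches JDN 2482742, which is Sivan 7, 5845 AM.

Sivan 7, 5845 AM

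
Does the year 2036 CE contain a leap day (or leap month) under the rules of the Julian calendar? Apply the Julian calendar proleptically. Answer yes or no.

2036 mod 4 = 0, so it is a leap year in the Julian calendar.

yes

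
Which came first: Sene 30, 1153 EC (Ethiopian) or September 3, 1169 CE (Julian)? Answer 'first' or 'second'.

first

The two dates have Julian Day Numbers 2145288 and 2148281 respectively.
Since 2145288 < 2148281, the first date comes first.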